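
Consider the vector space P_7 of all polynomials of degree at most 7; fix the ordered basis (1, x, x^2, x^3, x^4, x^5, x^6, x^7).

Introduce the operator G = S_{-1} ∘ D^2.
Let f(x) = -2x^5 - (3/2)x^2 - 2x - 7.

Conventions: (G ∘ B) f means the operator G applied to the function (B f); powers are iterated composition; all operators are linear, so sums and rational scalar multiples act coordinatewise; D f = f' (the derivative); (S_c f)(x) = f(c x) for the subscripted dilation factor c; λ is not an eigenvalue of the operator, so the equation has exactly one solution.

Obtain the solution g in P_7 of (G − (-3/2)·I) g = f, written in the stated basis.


write g with unknown coordinates in the stated basis and equate coefficients in (G − (-3/2)·I) g = f
solving from the highest basis element down gives g = -(4/3)x^5 - (160/9)x^3 - x^2 - (652/9)x - 10/3
check: G g = (80/3)x^3 + (320/3)x - 2
so G g − (-3/2)·g = -2x^5 - (3/2)x^2 - 2x - 7 = f ✓

the result is g(x) = -(4/3)x^5 - (160/9)x^3 - x^2 - (652/9)x - 10/3


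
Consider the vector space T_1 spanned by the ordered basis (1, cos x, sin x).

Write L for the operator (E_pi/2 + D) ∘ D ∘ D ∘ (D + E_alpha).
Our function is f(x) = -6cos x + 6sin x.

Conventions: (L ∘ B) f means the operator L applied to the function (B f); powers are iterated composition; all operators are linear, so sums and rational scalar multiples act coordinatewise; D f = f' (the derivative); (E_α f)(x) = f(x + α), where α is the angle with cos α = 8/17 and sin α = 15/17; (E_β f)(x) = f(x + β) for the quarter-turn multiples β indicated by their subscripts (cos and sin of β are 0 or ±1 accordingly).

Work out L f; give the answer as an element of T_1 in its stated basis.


g(x) = -(480/17)cos x + (288/17)sin x

D f = 6cos x + 6sin x
E_alpha f = (42/17)cos x + (138/17)sin x
(D + E_alpha) f = (144/17)cos x + (240/17)sin x
D (D + E_alpha) f = (240/17)cos x - (144/17)sin x
D (D ∘ (D + E_alpha)) f = -(144/17)cos x - (240/17)sin x
E_pi/2 D (D ∘ (D + E_alpha)) f = -(240/17)cos x + (144/17)sin x
D D (D ∘ (D + E_alpha)) f = -(240/17)cos x + (144/17)sin x
(E_pi/2 + D) D (D ∘ (D + E_alpha)) f = -(480/17)cos x + (288/17)sin x


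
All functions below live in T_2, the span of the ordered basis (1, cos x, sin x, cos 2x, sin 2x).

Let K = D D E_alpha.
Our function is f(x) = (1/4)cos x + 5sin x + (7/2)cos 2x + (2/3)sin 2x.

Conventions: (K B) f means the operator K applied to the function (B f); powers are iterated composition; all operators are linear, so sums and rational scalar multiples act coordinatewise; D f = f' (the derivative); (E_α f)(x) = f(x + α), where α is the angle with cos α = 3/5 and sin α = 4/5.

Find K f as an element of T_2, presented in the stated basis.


the image equals g(x) = -(83/20)cos x - (14/5)sin x + (34/25)cos 2x + (1064/75)sin 2x

E_alpha f = (83/20)cos x + (14/5)sin x - (17/50)cos 2x - (266/75)sin 2x
D E_alpha f = (14/5)cos x - (83/20)sin x - (532/75)cos 2x + (17/25)sin 2x
D (D E_alpha) f = -(83/20)cos x - (14/5)sin x + (34/25)cos 2x + (1064/75)sin 2x


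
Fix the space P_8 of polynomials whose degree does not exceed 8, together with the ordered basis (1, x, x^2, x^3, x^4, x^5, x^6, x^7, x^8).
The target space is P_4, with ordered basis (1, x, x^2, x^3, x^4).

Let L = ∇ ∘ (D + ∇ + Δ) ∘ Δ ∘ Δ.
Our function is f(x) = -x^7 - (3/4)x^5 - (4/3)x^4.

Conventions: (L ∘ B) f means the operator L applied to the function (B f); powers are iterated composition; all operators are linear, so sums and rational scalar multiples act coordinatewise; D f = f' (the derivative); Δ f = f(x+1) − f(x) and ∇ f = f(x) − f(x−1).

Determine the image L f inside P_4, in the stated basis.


Δ f = -7x^6 - 21x^5 - (155/4)x^4 - (287/6)x^3 - (73/2)x^2 - (193/12)x - 37/12
Δ Δ f = -42x^5 - 210x^4 - 505x^3 - 691x^2 - (1037/2)x - 1003/6
D (Δ ∘ Δ) f = -210x^4 - 840x^3 - 1515x^2 - 1382x - 1037/2
∇ (Δ ∘ Δ) f = -210x^4 - 420x^3 - 675x^2 - 497x - 329/2
Δ (Δ ∘ Δ) f = -210x^4 - 1260x^3 - 3195x^2 - 3947x - 3933/2
(D + ∇ + Δ) (Δ ∘ Δ) f = -630x^4 - 2520x^3 - 5385x^2 - 5826x - 5299/2
∇ ((D + ∇ + Δ) ∘ Δ ∘ Δ) f = -2520x^3 - 3780x^2 - 5730x - 2331

g(x) = -2520x^3 - 3780x^2 - 5730x - 2331


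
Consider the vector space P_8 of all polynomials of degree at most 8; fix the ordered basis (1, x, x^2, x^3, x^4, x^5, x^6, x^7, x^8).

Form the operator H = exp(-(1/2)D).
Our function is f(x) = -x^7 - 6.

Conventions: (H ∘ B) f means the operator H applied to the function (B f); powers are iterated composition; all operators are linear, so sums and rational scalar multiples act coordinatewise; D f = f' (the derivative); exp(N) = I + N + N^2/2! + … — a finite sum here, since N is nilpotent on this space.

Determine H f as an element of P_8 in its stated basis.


order-1 term: (7/2)x^6
order-2 term: -(21/4)x^5
order-3 term: (35/8)x^4
order-4 term: -(35/16)x^3
order-5 term: (21/32)x^2
order-6 term: -(7/64)x
order-7 term: 1/128
the series for exp(-(1/2)D) f terminates at order 7
exp(-(1/2)D) f = -x^7 + (7/2)x^6 - (21/4)x^5 + (35/8)x^4 - (35/16)x^3 + (21/32)x^2 - (7/64)x - 767/128

the image equals g(x) = -x^7 + (7/2)x^6 - (21/4)x^5 + (35/8)x^4 - (35/16)x^3 + (21/32)x^2 - (7/64)x - 767/128


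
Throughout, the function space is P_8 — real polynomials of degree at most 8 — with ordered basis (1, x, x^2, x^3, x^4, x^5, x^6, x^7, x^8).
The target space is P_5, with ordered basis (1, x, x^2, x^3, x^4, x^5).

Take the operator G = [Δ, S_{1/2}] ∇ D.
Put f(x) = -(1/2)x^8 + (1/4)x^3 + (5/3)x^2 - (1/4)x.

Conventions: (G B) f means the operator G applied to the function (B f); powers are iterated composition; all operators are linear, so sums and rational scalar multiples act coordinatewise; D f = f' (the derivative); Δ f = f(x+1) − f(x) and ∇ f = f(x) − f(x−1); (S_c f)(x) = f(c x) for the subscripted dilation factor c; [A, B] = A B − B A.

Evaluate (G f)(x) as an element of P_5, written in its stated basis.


D f = -4x^7 + (3/4)x^2 + (10/3)x - 1/4
∇ D f = -28x^6 + 84x^5 - 140x^4 + 140x^3 - 84x^2 + (59/2)x - 17/12
S_{1/2} (∇ D) f = -(7/16)x^6 + (21/8)x^5 - (35/4)x^4 + (35/2)x^3 - 21x^2 + (59/4)x - 17/12
Δ S_{1/2} (∇ D) f = -(21/8)x^5 + (105/16)x^4 - (35/2)x^3 + (315/16)x^2 - 14x + 75/16
Δ (∇ D) f = -168x^5 - 280x^3 - 56x + 3/2
S_{1/2} Δ (∇ D) f = -(21/4)x^5 - 35x^3 - 28x + 3/2
[Δ, S_{1/2}] (∇ D) f = (21/8)x^5 + (105/16)x^4 + (35/2)x^3 + (315/16)x^2 + 14x + 51/16

the result is g(x) = (21/8)x^5 + (105/16)x^4 + (35/2)x^3 + (315/16)x^2 + 14x + 51/16


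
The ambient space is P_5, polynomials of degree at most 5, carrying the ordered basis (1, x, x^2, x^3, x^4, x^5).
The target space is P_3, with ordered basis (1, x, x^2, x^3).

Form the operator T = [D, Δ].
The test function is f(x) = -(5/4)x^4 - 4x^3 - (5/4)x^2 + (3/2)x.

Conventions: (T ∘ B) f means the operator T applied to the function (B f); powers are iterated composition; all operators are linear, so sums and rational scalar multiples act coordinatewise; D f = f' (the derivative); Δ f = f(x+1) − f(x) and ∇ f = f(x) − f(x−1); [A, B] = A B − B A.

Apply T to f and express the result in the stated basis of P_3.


Δ f = -5x^3 - (39/2)x^2 - (39/2)x - 5
D Δ f = -15x^2 - 39x - 39/2
D f = -5x^3 - 12x^2 - (5/2)x + 3/2
Δ D f = -15x^2 - 39x - 39/2
[D, Δ] f = 0

g(x) = 0


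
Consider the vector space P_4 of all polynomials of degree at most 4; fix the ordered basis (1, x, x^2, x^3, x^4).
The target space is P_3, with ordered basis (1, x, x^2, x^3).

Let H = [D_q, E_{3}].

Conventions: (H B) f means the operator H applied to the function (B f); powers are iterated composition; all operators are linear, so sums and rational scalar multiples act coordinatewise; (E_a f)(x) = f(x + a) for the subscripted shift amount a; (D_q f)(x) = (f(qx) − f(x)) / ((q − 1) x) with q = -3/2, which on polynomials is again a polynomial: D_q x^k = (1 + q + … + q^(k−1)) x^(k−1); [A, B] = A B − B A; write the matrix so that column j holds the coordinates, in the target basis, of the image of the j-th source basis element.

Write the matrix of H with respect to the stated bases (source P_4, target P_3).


image of 1: 0
image of x: 0
image of x^2: 15/2
image of x^3: -15x + 45/4
image of x^4: (285/8)x^2 + (135/8)x + 1215/8
each image's coordinates form column j of the matrix

the matrix is [[0, 0, 15/2, 45/4, 1215/8]; [0, 0, 0, -15, 135/8]; [0, 0, 0, 0, 285/8]; [0, 0, 0, 0, 0]] (rows listed top to bottom)


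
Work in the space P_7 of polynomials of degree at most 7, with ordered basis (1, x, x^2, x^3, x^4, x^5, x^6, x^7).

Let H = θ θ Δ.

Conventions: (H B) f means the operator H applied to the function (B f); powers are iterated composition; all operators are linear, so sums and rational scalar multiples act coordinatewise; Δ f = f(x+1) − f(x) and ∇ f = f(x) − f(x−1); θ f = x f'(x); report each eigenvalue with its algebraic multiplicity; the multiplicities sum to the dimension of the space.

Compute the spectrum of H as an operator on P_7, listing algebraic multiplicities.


λ = 0 (multiplicity 8)

image of 1: 0
image of x: 0
image of x^2: 2x
image of x^3: 12x^2 + 3x
image of x^4: 36x^3 + 24x^2 + 4x
image of x^5: 80x^4 + 90x^3 + 40x^2 + 5x
image of x^6: 150x^5 + 240x^4 + 180x^3 + 60x^2 + 6x
image of x^7: 252x^6 + 525x^5 + 560x^4 + 315x^3 + 84x^2 + 7x
the matrix is upper triangular; its diagonal is (0, 0, 0, 0, 0, 0, 0, 0)
for a triangular matrix the eigenvalues are the diagonal entries, with algebraic multiplicity their repetition count


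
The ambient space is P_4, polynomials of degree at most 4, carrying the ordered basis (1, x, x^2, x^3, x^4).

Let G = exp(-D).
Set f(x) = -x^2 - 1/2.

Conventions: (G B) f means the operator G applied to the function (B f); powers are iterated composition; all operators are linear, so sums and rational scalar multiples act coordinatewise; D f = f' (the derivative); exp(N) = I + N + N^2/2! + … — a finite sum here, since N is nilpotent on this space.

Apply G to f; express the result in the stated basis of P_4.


order-1 term: 2x
order-2 term: -1
the series for exp(-D) f terminates at order 2
exp(-D) f = -x^2 + 2x - 3/2

g(x) = -x^2 + 2x - 3/2


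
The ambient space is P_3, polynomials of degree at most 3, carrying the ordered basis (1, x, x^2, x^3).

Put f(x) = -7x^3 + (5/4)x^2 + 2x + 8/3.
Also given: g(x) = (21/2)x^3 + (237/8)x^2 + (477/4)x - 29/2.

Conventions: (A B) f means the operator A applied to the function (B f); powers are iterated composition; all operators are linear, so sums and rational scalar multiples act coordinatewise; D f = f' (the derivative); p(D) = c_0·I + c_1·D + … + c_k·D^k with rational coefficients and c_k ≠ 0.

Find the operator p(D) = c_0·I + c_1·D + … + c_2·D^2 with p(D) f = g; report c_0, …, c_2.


D^0 f = -7x^3 + (5/4)x^2 + 2x + 8/3
D^1 f = -21x^2 + (5/2)x + 2
D^2 f = -42x + 5/2
matching coefficients of g against c_0 f + c_1 Df + … from the top degree down determines the c_i
solution: c_0 = -3/2, c_1 = -3/2, c_2 = -3

c_0 = -3/2, c_1 = -3/2, c_2 = -3


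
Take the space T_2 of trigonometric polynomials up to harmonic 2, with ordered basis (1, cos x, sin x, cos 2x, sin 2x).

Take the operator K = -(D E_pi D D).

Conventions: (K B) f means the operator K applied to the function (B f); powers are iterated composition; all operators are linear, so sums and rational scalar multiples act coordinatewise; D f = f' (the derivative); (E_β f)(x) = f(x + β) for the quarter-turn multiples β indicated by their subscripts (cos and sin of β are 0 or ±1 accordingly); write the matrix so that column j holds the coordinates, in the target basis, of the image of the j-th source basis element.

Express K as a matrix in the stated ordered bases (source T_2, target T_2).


the matrix is [[0, 0, 0, 0, 0]; [0, 0, -1, 0, 0]; [0, 1, 0, 0, 0]; [0, 0, 0, 0, 8]; [0, 0, 0, -8, 0]] (rows listed top to bottom)

image of 1: 0
image of cos x: sin x
image of sin x: -cos x
image of cos 2x: -8sin 2x
image of sin 2x: 8cos 2x
each image's coordinates form column j of the matrix


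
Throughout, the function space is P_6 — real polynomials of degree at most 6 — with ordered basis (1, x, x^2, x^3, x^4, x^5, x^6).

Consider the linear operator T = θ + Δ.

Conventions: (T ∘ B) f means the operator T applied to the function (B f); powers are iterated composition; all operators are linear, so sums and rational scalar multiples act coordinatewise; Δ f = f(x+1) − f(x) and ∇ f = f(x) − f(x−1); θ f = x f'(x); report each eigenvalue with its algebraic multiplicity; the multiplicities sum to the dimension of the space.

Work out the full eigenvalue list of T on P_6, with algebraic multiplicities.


image of 1: 0
image of x: x + 1
image of x^2: 2x^2 + 2x + 1
image of x^3: 3x^3 + 3x^2 + 3x + 1
image of x^4: 4x^4 + 4x^3 + 6x^2 + 4x + 1
image of x^5: 5x^5 + 5x^4 + 10x^3 + 10x^2 + 5x + 1
image of x^6: 6x^6 + 6x^5 + 15x^4 + 20x^3 + 15x^2 + 6x + 1
the matrix is upper triangular; its diagonal is (0, 1, 2, 3, 4, 5, 6)
for a triangular matrix the eigenvalues are the diagonal entries, with algebraic multiplicity their repetition count

λ = 0 (multiplicity 1), λ = 1 (multiplicity 1), λ = 2 (multiplicity 1), λ = 3 (multiplicity 1), λ = 4 (multiplicity 1), λ = 5 (multiplicity 1), λ = 6 (multiplicity 1)


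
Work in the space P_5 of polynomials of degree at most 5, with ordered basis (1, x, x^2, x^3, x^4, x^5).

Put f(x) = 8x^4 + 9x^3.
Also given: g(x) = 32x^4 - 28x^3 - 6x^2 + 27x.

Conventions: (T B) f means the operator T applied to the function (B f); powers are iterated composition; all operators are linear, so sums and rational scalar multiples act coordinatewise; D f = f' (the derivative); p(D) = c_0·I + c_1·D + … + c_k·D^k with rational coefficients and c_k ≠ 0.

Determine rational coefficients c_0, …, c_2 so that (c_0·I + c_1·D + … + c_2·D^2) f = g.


p(D) = 4·I − 2·D + (1/2)·D^2, i.e. c_0 = 4, c_1 = -2, c_2 = 1/2

D^0 f = 8x^4 + 9x^3
D^1 f = 32x^3 + 27x^2
D^2 f = 96x^2 + 54x
matching coefficients of g against c_0 f + c_1 Df + … from the top degree down determines the c_i
solution: c_0 = 4, c_1 = -2, c_2 = 1/2


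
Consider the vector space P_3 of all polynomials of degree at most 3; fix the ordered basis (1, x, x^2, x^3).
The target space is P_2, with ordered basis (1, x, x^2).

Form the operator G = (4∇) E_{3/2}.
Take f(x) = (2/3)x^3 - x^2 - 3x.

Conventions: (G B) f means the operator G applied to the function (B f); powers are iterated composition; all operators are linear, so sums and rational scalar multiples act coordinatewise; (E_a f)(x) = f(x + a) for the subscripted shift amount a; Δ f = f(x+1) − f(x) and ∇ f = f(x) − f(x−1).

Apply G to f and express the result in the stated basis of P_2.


E_{3/2} f = (2/3)x^3 + 2x^2 - (3/2)x - 9/2
∇ E_{3/2} f = 2x^2 + 2x - 17/6
(4∇) E_{3/2} f = 8x^2 + 8x - 34/3

the result is g(x) = 8x^2 + 8x - 34/3


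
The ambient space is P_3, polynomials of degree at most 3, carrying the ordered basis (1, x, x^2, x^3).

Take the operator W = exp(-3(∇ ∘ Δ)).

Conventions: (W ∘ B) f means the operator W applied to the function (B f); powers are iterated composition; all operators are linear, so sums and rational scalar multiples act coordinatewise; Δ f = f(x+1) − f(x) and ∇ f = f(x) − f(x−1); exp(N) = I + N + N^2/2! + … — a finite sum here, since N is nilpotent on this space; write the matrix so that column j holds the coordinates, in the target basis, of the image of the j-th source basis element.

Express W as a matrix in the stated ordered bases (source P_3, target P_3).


image of 1: 1
image of x: x
image of x^2: x^2 - 6
image of x^3: x^3 - 18x
each image's coordinates form column j of the matrix

the matrix is [[1, 0, -6, 0]; [0, 1, 0, -18]; [0, 0, 1, 0]; [0, 0, 0, 1]] (rows listed top to bottom)


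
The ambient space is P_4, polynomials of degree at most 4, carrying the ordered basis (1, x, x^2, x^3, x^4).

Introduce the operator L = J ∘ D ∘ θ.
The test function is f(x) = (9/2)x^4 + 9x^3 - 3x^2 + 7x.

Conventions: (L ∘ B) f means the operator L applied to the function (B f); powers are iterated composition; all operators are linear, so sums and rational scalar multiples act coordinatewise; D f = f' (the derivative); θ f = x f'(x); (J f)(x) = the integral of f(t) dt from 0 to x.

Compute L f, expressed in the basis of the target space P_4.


the image equals g(x) = 18x^4 + 27x^3 - 6x^2 + 7x

θ f = 18x^4 + 27x^3 - 6x^2 + 7x
D θ f = 72x^3 + 81x^2 - 12x + 7
J (D ∘ θ) f = 18x^4 + 27x^3 - 6x^2 + 7x


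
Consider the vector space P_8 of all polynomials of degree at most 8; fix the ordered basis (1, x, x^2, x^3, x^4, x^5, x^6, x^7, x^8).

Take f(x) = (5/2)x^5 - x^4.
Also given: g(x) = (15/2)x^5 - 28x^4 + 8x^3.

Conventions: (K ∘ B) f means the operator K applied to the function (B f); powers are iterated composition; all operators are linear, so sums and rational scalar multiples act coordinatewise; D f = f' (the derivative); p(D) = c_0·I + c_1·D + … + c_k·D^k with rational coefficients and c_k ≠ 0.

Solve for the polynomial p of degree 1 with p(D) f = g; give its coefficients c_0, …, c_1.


D^0 f = (5/2)x^5 - x^4
D^1 f = (25/2)x^4 - 4x^3
matching coefficients of g against c_0 f + c_1 Df + … from the top degree down determines the c_i
solution: c_0 = 3, c_1 = -2

p(D) = 3·I − 2·D, i.e. c_0 = 3, c_1 = -2


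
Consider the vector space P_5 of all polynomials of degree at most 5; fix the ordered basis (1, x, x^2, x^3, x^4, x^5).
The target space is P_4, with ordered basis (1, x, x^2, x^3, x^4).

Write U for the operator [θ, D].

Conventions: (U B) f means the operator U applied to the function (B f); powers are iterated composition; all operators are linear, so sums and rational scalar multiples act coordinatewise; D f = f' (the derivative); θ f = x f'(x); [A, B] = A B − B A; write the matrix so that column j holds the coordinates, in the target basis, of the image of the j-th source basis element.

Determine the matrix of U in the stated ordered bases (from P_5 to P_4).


image of 1: 0
image of x: -1
image of x^2: -2x
image of x^3: -3x^2
image of x^4: -4x^3
image of x^5: -5x^4
each image's coordinates form column j of the matrix

the matrix is [[0, -1, 0, 0, 0, 0]; [0, 0, -2, 0, 0, 0]; [0, 0, 0, -3, 0, 0]; [0, 0, 0, 0, -4, 0]; [0, 0, 0, 0, 0, -5]] (rows listed top to bottom)


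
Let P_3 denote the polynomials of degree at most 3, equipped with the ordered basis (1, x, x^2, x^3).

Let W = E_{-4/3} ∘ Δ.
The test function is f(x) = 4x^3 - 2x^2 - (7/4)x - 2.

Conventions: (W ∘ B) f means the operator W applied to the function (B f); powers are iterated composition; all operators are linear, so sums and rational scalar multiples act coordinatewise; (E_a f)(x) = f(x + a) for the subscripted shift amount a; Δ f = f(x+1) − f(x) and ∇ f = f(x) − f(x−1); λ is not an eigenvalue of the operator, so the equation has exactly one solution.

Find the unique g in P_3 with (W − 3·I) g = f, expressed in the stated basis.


write g with unknown coordinates in the stated basis and equate coefficients in (W − 3·I) g = f
solving from the highest basis element down gives g = -(4/3)x^3 - (2/3)x^2 + (85/36)x + 85/108
check: W g = -4x^2 + (16/3)x + 13/36
so W g − 3·g = 4x^3 - 2x^2 - (7/4)x - 2 = f ✓

g(x) = -(4/3)x^3 - (2/3)x^2 + (85/36)x + 85/108


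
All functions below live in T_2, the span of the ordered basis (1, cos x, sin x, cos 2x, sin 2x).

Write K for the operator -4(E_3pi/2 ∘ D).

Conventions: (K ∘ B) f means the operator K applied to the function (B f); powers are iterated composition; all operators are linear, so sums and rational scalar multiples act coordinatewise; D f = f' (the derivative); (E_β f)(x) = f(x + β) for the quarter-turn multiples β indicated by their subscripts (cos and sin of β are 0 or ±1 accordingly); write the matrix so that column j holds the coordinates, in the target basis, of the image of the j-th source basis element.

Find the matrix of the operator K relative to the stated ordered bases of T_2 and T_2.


image of 1: 0
image of cos x: -4cos x
image of sin x: -4sin x
image of cos 2x: -8sin 2x
image of sin 2x: 8cos 2x
each image's coordinates form column j of the matrix

the matrix is [[0, 0, 0, 0, 0]; [0, -4, 0, 0, 0]; [0, 0, -4, 0, 0]; [0, 0, 0, 0, 8]; [0, 0, 0, -8, 0]] (rows listed top to bottom)


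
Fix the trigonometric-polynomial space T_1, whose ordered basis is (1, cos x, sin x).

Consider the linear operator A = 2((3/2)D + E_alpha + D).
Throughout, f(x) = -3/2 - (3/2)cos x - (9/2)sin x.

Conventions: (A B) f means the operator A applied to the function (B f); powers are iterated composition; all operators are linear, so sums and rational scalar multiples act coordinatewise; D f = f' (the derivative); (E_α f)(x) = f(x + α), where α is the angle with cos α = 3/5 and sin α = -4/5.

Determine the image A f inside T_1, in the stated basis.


the result is g(x) = -3 - (171/10)cos x - (3/10)sin x

D f = -(9/2)cos x + (3/2)sin x
((3/2)D) f = -(27/4)cos x + (9/4)sin x
E_alpha f = -3/2 + (27/10)cos x - (39/10)sin x
D f = -(9/2)cos x + (3/2)sin x
((3/2)D + E_alpha + D) f = -3/2 - (171/20)cos x - (3/20)sin x
(2((3/2)D + E_alpha + D)) f = -3 - (171/10)cos x - (3/10)sin x


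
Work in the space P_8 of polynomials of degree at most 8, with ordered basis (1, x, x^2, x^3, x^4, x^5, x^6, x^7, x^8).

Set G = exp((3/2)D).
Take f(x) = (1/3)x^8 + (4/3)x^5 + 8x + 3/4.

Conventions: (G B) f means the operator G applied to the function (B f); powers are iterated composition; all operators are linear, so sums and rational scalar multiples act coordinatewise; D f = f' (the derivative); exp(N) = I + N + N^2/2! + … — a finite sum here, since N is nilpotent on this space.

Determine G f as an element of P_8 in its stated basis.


the image equals g(x) = (1/3)x^8 + 4x^7 + 21x^6 + (193/3)x^5 + (1025/8)x^4 + (687/4)x^3 + (2421/16)x^2 + (1397/16)x + 8043/256

order-1 term: 4x^7 + 10x^4 + 12
order-2 term: 21x^6 + 30x^3
order-3 term: 63x^5 + 45x^2
order-4 term: (945/8)x^4 + (135/4)x
order-5 term: (567/4)x^3 + 81/8
order-6 term: (1701/16)x^2
order-7 term: (729/16)x
order-8 term: 2187/256
the series for exp((3/2)D) f terminates at order 8
exp((3/2)D) f = (1/3)x^8 + 4x^7 + 21x^6 + (193/3)x^5 + (1025/8)x^4 + (687/4)x^3 + (2421/16)x^2 + (1397/16)x + 8043/256


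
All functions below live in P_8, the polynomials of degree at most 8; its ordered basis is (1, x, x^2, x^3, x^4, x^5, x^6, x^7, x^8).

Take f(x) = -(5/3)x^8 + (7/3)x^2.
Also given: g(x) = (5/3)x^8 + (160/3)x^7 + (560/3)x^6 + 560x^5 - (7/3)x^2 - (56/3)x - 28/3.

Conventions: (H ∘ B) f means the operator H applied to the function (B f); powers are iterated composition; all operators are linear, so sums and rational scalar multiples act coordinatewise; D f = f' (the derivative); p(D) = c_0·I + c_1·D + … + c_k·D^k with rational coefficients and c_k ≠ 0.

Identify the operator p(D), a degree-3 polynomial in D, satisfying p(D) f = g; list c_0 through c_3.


D^0 f = -(5/3)x^8 + (7/3)x^2
D^1 f = -(40/3)x^7 + (14/3)x
D^2 f = -(280/3)x^6 + 14/3
D^3 f = -560x^5
matching coefficients of g against c_0 f + c_1 Df + … from the top degree down determines the c_i
solution: c_0 = -1, c_1 = -4, c_2 = -2, c_3 = -1

p(D) = -I − 4·D − 2·D^2 − D^3, i.e. c_0 = -1, c_1 = -4, c_2 = -2, c_3 = -1


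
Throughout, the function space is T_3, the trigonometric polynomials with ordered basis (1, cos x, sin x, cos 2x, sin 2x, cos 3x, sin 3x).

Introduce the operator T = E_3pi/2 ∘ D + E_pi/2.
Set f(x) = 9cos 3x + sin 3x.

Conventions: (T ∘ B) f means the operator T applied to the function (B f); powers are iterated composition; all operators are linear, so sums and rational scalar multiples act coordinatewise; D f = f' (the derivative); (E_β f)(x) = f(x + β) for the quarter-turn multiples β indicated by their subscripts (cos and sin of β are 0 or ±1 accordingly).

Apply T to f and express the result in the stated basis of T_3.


the result is g(x) = -28cos 3x + 6sin 3x

D f = 3cos 3x - 27sin 3x
E_3pi/2 D f = -27cos 3x - 3sin 3x
E_pi/2 f = -cos 3x + 9sin 3x
(E_3pi/2 ∘ D + E_pi/2) f = -28cos 3x + 6sin 3x


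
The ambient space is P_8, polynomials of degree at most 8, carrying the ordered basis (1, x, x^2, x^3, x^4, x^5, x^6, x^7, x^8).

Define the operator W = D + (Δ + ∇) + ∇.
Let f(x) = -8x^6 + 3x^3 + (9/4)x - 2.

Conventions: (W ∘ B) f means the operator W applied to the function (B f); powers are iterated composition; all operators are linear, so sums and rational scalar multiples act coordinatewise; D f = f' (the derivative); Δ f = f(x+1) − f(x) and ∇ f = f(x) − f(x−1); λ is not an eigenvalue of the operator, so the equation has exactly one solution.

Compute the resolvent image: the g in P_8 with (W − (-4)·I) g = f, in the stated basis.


the image equals g(x) = -2x^6 + 12x^5 - (135/2)x^4 + (1323/4)x^3 - 1191x^2 + (22857/8)x - 54877/16

write g with unknown coordinates in the stated basis and equate coefficients in (W − (-4)·I) g = f
solving from the highest basis element down gives g = -2x^6 + 12x^5 - (135/2)x^4 + (1323/4)x^3 - 1191x^2 + (22857/8)x - 54877/16
check: W g = -48x^5 + 270x^4 - 1320x^3 + 4764x^2 - (45705/4)x + 54869/4
so W g − (-4)·g = -8x^6 + 3x^3 + (9/4)x - 2 = f ✓


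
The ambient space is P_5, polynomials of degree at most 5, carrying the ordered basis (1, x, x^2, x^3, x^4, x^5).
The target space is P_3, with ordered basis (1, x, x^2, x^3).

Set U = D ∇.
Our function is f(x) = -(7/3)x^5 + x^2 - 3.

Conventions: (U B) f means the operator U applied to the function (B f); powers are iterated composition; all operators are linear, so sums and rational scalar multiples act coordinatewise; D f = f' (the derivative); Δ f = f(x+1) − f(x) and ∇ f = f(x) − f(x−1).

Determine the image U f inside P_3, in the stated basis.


∇ f = -(35/3)x^4 + (70/3)x^3 - (70/3)x^2 + (41/3)x - 10/3
D ∇ f = -(140/3)x^3 + 70x^2 - (140/3)x + 41/3

the image equals g(x) = -(140/3)x^3 + 70x^2 - (140/3)x + 41/3


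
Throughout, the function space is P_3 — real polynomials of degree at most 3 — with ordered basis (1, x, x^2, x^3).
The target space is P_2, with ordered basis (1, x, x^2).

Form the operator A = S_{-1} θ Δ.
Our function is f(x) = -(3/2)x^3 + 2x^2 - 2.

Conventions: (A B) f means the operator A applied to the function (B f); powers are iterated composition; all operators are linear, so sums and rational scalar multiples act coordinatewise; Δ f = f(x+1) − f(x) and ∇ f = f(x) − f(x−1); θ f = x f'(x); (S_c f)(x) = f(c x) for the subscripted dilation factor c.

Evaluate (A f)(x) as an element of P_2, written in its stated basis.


Δ f = -(9/2)x^2 - (1/2)x + 1/2
θ Δ f = -9x^2 - (1/2)x
S_{-1} θ Δ f = -9x^2 + (1/2)x

g(x) = -9x^2 + (1/2)x


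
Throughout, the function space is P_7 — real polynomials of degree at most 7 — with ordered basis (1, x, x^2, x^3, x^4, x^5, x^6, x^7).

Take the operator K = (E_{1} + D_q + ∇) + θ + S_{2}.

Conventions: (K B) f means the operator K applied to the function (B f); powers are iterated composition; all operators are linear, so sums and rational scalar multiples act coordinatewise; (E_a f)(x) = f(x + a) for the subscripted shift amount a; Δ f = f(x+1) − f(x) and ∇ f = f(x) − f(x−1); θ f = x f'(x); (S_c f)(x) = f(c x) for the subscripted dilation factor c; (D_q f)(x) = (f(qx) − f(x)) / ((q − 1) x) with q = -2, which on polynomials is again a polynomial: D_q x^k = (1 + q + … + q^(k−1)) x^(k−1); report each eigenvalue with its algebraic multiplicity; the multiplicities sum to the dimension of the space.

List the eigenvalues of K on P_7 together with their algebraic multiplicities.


image of 1: 2
image of x: 4x + 3
image of x^2: 7x^2 + 3x
image of x^3: 12x^3 + 9x^2 + 2
image of x^4: 21x^4 + 3x^3 + 8x
image of x^5: 38x^5 + 21x^4 + 20x^2 + 2
image of x^6: 71x^6 - 9x^5 + 40x^3 + 12x
image of x^7: 136x^7 + 57x^6 + 70x^4 + 42x^2 + 2
the matrix is upper triangular; its diagonal is (2, 4, 7, 12, 21, 38, 71, 136)
for a triangular matrix the eigenvalues are the diagonal entries, with algebraic multiplicity their repetition count

λ = 2 (multiplicity 1), λ = 4 (multiplicity 1), λ = 7 (multiplicity 1), λ = 12 (multiplicity 1), λ = 21 (multiplicity 1), λ = 38 (multiplicity 1), λ = 71 (multiplicity 1), λ = 136 (multiplicity 1)


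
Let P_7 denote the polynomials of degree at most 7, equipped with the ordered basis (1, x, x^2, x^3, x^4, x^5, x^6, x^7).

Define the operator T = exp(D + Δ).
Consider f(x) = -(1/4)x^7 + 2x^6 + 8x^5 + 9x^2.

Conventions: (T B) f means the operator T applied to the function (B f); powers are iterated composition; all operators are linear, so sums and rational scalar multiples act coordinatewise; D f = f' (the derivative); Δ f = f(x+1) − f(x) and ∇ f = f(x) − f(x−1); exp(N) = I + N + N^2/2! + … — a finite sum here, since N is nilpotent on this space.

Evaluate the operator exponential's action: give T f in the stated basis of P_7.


order-1 term: -(7/2)x^6 + (75/4)x^5 + (405/4)x^4 + (445/4)x^3 + (419/4)x^2 + (345/4)x + 75/4
order-2 term: -21x^5 + (135/2)x^4 + (1855/4)x^3 + 705x^2 + (2461/4)x + 505/2
order-3 term: -70x^4 + 110x^3 + (1985/2)x^2 + (5835/4)x + 3261/4
order-4 term: -140x^3 + 60x^2 + 1005x + 1975/2
order-5 term: -168x^2 - 36x + 386
order-6 term: -112x - 40
order-7 term: -32
the series for exp(D + Δ) f terminates at order 7
exp(D + Δ) f = -(1/4)x^7 - (3/2)x^6 + (23/4)x^5 + (395/4)x^4 + 545x^3 + (6813/4)x^2 + (12069/4)x + 2388

the result is g(x) = -(1/4)x^7 - (3/2)x^6 + (23/4)x^5 + (395/4)x^4 + 545x^3 + (6813/4)x^2 + (12069/4)x + 2388


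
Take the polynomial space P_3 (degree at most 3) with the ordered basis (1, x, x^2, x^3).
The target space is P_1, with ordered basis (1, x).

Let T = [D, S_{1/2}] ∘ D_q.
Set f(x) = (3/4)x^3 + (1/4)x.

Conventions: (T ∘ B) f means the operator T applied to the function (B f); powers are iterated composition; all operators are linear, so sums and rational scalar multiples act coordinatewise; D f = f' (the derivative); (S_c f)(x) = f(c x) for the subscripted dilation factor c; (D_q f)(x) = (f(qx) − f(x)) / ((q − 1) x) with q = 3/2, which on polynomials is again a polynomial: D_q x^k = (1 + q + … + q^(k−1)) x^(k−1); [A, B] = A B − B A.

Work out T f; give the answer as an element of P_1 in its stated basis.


the image equals g(x) = -(57/32)x

D_q f = (57/16)x^2 + 1/4
S_{1/2} D_q f = (57/64)x^2 + 1/4
D S_{1/2} D_q f = (57/32)x
D D_q f = (57/8)x
S_{1/2} D D_q f = (57/16)x
[D, S_{1/2}] D_q f = -(57/32)x


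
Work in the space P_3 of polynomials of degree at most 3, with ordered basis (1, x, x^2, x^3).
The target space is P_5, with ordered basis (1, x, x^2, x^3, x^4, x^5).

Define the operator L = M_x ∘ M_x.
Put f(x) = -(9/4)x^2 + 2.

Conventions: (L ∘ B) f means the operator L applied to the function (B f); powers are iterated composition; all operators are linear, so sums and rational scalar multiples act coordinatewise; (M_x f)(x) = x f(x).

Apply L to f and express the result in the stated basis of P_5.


g(x) = -(9/4)x^4 + 2x^2

M_x f = -(9/4)x^3 + 2x
M_x M_x f = -(9/4)x^4 + 2x^2


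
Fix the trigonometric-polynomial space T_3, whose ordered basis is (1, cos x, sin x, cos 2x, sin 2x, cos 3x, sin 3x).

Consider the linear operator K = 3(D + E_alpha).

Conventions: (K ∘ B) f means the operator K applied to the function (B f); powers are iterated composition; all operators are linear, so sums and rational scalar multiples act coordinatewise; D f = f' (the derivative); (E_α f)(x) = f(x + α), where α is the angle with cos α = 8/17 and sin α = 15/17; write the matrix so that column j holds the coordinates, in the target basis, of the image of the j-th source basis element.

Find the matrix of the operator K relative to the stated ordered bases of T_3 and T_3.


the matrix is [[3, 0, 0, 0, 0, 0, 0]; [0, 24/17, 96/17, 0, 0, 0, 0]; [0, -96/17, 24/17, 0, 0, 0, 0]; [0, 0, 0, -483/289, 2454/289, 0, 0]; [0, 0, 0, -2454/289, -483/289, 0, 0]; [0, 0, 0, 0, 0, -14664/4913, 42732/4913]; [0, 0, 0, 0, 0, -42732/4913, -14664/4913]] (rows listed top to bottom)

image of 1: 3
image of cos x: (24/17)cos x - (96/17)sin x
image of sin x: (96/17)cos x + (24/17)sin x
image of cos 2x: -(483/289)cos 2x - (2454/289)sin 2x
image of sin 2x: (2454/289)cos 2x - (483/289)sin 2x
image of cos 3x: -(14664/4913)cos 3x - (42732/4913)sin 3x
image of sin 3x: (42732/4913)cos 3x - (14664/4913)sin 3x
each image's coordinates form column j of the matrix


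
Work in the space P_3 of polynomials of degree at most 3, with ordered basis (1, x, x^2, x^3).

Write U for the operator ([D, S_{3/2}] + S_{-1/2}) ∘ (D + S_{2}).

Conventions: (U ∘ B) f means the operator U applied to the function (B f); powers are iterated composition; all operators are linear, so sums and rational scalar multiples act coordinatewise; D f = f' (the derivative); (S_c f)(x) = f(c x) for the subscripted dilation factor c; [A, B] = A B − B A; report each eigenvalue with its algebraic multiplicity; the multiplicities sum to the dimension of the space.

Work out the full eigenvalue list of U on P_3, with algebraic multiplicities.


image of 1: 1
image of x: -x + 2
image of x^2: x^2 + 5x + 1
image of x^3: -x^3 + (111/4)x^2 + (9/2)x
the matrix is upper triangular; its diagonal is (1, -1, 1, -1)
for a triangular matrix the eigenvalues are the diagonal entries, with algebraic multiplicity their repetition count

λ = -1 (multiplicity 2), λ = 1 (multiplicity 2)


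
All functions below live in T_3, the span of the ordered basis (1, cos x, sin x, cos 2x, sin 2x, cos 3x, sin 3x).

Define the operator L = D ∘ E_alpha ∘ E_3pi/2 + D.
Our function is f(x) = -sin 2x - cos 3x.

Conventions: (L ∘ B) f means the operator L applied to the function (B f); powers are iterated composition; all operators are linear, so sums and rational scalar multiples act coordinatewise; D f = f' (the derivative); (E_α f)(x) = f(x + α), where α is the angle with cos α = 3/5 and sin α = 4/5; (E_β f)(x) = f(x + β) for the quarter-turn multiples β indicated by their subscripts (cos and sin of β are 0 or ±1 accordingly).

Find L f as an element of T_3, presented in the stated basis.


g(x) = -(64/25)cos 2x - (48/25)sin 2x - (351/125)cos 3x + (243/125)sin 3x

E_3pi/2 f = sin 2x + sin 3x
E_alpha E_3pi/2 f = (24/25)cos 2x - (7/25)sin 2x + (44/125)cos 3x - (117/125)sin 3x
D E_alpha E_3pi/2 f = -(14/25)cos 2x - (48/25)sin 2x - (351/125)cos 3x - (132/125)sin 3x
D f = -2cos 2x + 3sin 3x
(D ∘ E_alpha ∘ E_3pi/2 + D) f = -(64/25)cos 2x - (48/25)sin 2x - (351/125)cos 3x + (243/125)sin 3x


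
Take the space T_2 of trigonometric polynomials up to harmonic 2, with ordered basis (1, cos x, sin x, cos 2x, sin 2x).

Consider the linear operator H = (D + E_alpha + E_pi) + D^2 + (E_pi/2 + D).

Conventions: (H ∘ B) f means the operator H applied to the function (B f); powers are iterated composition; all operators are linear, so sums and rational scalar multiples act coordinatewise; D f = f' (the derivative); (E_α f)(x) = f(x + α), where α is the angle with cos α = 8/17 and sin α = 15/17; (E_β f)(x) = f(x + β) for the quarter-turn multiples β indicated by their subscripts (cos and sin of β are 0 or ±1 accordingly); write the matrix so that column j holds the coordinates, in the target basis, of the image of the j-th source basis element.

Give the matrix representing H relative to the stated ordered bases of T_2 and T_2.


the matrix is [[3, 0, 0, 0, 0]; [0, -26/17, 66/17, 0, 0]; [0, -66/17, -26/17, 0, 0]; [0, 0, 0, -1317/289, 1396/289]; [0, 0, 0, -1396/289, -1317/289]] (rows listed top to bottom)

image of 1: 3
image of cos x: -(26/17)cos x - (66/17)sin x
image of sin x: (66/17)cos x - (26/17)sin x
image of cos 2x: -(1317/289)cos 2x - (1396/289)sin 2x
image of sin 2x: (1396/289)cos 2x - (1317/289)sin 2x
each image's coordinates form column j of the matrix


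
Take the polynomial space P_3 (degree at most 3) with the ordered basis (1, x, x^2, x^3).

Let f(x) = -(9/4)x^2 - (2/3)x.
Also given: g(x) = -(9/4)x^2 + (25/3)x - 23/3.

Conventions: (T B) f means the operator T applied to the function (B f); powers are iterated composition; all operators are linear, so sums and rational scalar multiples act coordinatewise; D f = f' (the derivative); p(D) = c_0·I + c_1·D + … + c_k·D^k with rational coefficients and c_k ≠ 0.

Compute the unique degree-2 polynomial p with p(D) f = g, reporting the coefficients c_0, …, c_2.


D^0 f = -(9/4)x^2 - (2/3)x
D^1 f = -(9/2)x - 2/3
D^2 f = -9/2
matching coefficients of g against c_0 f + c_1 Df + … from the top degree down determines the c_i
solution: c_0 = 1, c_1 = -2, c_2 = 2

c_0 = 1, c_1 = -2, c_2 = 2


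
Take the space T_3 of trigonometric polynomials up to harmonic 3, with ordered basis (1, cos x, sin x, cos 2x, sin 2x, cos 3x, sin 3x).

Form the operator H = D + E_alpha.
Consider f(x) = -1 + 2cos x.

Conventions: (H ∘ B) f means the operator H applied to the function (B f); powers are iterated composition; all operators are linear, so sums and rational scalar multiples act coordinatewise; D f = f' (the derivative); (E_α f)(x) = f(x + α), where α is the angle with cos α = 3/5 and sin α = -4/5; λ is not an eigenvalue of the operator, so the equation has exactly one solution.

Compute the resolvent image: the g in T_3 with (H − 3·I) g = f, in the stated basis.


write g with unknown coordinates in the stated basis and equate coefficients in (H − 3·I) g = f
solving from the highest basis element down gives g = 1/2 - (24/29)cos x + (2/29)sin x
check: H g = 1/2 - (14/29)cos x + (6/29)sin x
so H g − 3·g = -1 + 2cos x = f ✓

g(x) = 1/2 - (24/29)cos x + (2/29)sin x


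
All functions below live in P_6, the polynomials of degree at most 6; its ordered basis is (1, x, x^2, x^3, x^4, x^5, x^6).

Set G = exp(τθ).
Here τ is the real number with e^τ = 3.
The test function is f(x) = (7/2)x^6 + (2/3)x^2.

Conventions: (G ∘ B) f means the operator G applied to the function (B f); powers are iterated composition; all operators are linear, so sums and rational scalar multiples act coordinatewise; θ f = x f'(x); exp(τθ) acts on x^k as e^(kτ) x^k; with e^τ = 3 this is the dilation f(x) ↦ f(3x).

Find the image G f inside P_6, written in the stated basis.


the result is g(x) = (5103/2)x^6 + 6x^2

exp(τθ) x^k = e^(kτ) x^k; with e^τ = 3 this sends x^k to 3^k x^k
x^2 ↦ 9 x^2
x^6 ↦ 729 x^6
applying this coordinatewise to f: exp(τθ) f = (5103/2)x^6 + 6x^2


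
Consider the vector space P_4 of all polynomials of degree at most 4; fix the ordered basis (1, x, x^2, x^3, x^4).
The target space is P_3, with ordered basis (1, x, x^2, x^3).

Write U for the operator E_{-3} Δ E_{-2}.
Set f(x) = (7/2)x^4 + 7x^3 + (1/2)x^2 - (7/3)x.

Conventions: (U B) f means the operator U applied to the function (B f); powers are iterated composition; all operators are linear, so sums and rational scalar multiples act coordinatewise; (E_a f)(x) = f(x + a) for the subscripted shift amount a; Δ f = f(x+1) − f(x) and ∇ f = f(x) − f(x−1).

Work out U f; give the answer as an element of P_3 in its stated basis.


E_{-2} f = (7/2)x^4 - 21x^3 + (85/2)x^2 - (97/3)x + 20/3
Δ E_{-2} f = 14x^3 - 42x^2 + 36x - 22/3
E_{-3} (Δ E_{-2}) f = 14x^3 - 168x^2 + 666x - 2614/3

g(x) = 14x^3 - 168x^2 + 666x - 2614/3


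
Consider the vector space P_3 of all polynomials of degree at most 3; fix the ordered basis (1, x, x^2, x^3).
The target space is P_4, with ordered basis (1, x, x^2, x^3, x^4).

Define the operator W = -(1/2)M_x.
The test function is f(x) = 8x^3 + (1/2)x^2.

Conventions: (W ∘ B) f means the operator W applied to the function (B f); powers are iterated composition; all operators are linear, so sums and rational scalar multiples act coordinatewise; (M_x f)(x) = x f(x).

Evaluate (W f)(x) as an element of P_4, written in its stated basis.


g(x) = -4x^4 - (1/4)x^3

M_x f = 8x^4 + (1/2)x^3
(-(1/2)M_x) f = -4x^4 - (1/4)x^3


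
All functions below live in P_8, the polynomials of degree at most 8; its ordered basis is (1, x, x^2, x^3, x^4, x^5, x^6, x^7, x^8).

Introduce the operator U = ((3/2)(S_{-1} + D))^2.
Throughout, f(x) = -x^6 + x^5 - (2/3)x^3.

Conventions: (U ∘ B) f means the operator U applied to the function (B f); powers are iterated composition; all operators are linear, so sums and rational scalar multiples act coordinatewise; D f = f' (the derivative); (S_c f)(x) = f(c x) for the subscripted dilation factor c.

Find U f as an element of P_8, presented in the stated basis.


S_{-1} f = -x^6 - x^5 + (2/3)x^3
D f = -6x^5 + 5x^4 - 2x^2
(S_{-1} + D) f = -x^6 - 7x^5 + 5x^4 + (2/3)x^3 - 2x^2
((3/2)(S_{-1} + D)) f = -(3/2)x^6 - (21/2)x^5 + (15/2)x^4 + x^3 - 3x^2
S_{-1} ((3/2)(S_{-1} + D)) f = -(3/2)x^6 + (21/2)x^5 + (15/2)x^4 - x^3 - 3x^2
D ((3/2)(S_{-1} + D)) f = -9x^5 - (105/2)x^4 + 30x^3 + 3x^2 - 6x
(S_{-1} + D) ((3/2)(S_{-1} + D)) f = -(3/2)x^6 + (3/2)x^5 - 45x^4 + 29x^3 - 6x
((3/2)(S_{-1} + D)) ((3/2)(S_{-1} + D)) f = -(9/4)x^6 + (9/4)x^5 - (135/2)x^4 + (87/2)x^3 - 9x

the image equals g(x) = -(9/4)x^6 + (9/4)x^5 - (135/2)x^4 + (87/2)x^3 - 9x
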